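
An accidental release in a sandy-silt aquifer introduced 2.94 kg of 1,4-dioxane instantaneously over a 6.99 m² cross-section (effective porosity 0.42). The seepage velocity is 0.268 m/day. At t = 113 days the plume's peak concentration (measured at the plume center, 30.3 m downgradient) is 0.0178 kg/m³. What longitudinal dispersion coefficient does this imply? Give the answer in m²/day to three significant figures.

At the plume center C_max = M/(n_e·A·√(4πDt)), so D = M²/(4πt·(n_e·A·C_max)²).
n_e·A·C_max = 0.42 × 6.99 × 0.0178 = 0.05226 kg/m.
D = 2.94²/(4π × 113 × 0.05226²) = 2.23 m²/day.

2.23 m²/day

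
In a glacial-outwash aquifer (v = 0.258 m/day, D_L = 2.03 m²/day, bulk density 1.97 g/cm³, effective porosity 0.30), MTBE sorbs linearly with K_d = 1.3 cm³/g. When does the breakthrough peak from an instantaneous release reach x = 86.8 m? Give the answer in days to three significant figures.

Retardation factor R = 1 + ρ_b·K_d/n = 1 + 1.97 × 1.3/0.30 = 9.537.
Sorption retards both mechanisms: v_R = v/R = 0.02705 m/day, D_R = D/R = 0.2129 m²/day.
Peak time from v_R²t² + 2D_R t − x² = 0: t = (√(D_R² + v_R²x²) − D_R)/v_R².
√(D_R² + v_R²x²) = √(0.2129² + 0.02705² × 86.8²) = 2.358; v_R² = 0.0007317.
t = (2.358 − 0.2129)/0.0007317 = 2930 days.

2930 days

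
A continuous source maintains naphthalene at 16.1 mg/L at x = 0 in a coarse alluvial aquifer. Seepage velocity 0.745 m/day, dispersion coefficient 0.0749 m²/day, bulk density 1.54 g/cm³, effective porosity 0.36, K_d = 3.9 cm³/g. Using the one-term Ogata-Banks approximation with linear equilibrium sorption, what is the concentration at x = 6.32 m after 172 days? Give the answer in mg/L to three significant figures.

12.5 mg/L

Retardation factor R = 1 + ρ_b·K_d/n = 1 + 1.54 × 3.9/0.36 = 17.68.
Sorption retards both mechanisms: v_R = v/R = 0.04214 m/day, D_R = D/R = 0.004236 m²/day.
v_R·t = 0.04214 × 172 = 7.24808 m; 2√(D_R t) = 1.707 m; argument = (6.32 − 7.24808)/1.707 = -0.5437.
C = C₀ × ½·erfc(-0.5437) = 16.1 × 0.7790 = 12.5 mg/L.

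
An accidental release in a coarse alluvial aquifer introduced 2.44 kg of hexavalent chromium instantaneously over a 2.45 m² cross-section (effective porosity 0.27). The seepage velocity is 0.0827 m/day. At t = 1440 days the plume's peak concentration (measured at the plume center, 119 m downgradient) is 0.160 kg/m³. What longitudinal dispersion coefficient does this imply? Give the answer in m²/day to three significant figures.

0.0294 m²/day

At the plume center C_max = M/(n_e·A·√(4πDt)), so D = M²/(4πt·(n_e·A·C_max)²).
n_e·A·C_max = 0.27 × 2.45 × 0.160 = 0.1058 kg/m.
D = 2.44²/(4π × 1440 × 0.1058²) = 0.0294 m²/day.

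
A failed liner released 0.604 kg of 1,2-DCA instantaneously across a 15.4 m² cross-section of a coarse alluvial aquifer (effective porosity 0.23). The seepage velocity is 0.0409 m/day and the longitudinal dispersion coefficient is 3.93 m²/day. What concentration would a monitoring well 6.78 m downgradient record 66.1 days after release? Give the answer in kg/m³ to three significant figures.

For an instantaneous plane source, C(x,t) = M/(n_e·A·√(4πDt)) · exp(−(x−vt)²/(4Dt)), with n_e·A the pore (flow) area.
Plume center vt = 0.0409 × 66.1 = 2.70349 m, so the well at 6.78 m is 4.07651 m downgradient of the peak.
√(4πDt) = 57.13 m, giving peak height M/(n_e·A·√(4πDt)) = 0.604/(0.23 × 15.4 × 57.13) = 0.002985 kg/m³.
(x−vt)²/(4Dt) = (4.07651)²/(4 × 3.93 × 66.1) = 0.01599; exp(−0.01599) = 0.9841.
C = 0.002985 × 0.9841 = 0.00294 kg/m³.

0.00294 kg/m³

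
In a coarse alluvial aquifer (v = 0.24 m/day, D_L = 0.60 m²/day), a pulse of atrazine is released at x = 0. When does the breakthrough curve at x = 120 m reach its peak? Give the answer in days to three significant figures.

For the 1D instantaneous-source solution, setting ∂C/∂t = 0 at fixed x gives v²t² + 2Dt − x² = 0, so t = (√(D² + v²x²) − D)/v².
√(D² + v²x²) = √(0.60² + 0.24² × 120²) = 28.81; v² = 0.0576.
t = (28.81 − 0.60)/0.0576 = 490 days (vs. the pure-advection estimate x/v = 500 d).

490 days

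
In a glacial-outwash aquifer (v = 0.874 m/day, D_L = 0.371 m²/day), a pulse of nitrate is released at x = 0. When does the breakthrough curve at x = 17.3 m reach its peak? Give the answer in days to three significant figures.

For the 1D instantaneous-source solution, setting ∂C/∂t = 0 at fixed x gives v²t² + 2Dt − x² = 0, so t = (√(D² + v²x²) − D)/v².
√(D² + v²x²) = √(0.371² + 0.874² × 17.3²) = 15.12; v² = 0.763876.
t = (15.12 − 0.371)/0.763876 = 19.3 days (vs. the pure-advection estimate x/v = 19.8 d).

19.3 days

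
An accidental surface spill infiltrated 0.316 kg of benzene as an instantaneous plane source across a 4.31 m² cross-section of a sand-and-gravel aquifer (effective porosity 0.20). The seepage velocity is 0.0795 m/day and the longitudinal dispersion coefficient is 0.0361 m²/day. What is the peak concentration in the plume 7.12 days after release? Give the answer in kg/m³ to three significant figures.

The peak of an instantaneous 1D plume sits at x = vt; there the Gaussian factor is 1 and C_max = M/(n_e·A·√(4πDt)), where n_e·A is the pore area the mass is dissolved in.
√(4πDt) = √(4π × 0.0361 × 7.12) = 1.797 m, so C_max = 0.316/(0.20 × 4.31 × 1.797) = 0.204 kg/m³.

0.204 kg/m³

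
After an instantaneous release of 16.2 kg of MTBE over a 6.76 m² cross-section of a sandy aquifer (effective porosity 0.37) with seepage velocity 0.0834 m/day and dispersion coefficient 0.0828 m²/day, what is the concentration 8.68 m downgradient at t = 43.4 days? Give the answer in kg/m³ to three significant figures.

0.162 kg/m³

For an instantaneous plane source, C(x,t) = M/(n_e·A·√(4πDt)) · exp(−(x−vt)²/(4Dt)), with n_e·A the pore (flow) area.
Plume center vt = 0.0834 × 43.4 = 3.61956 m, so the well at 8.68 m is 5.06044 m downgradient of the peak.
√(4πDt) = 6.720 m, giving peak height M/(n_e·A·√(4πDt)) = 16.2/(0.37 × 6.76 × 6.720) = 0.9638 kg/m³.
(x−vt)²/(4Dt) = (5.06044)²/(4 × 0.0828 × 43.4) = 1.782; exp(−1.782) = 0.1683.
C = 0.9638 × 0.1683 = 0.162 kg/m³.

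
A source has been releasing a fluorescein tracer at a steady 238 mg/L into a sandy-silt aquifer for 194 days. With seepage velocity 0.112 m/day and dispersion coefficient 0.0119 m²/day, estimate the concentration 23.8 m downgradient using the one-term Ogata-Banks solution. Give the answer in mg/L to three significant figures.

39.9 mg/L

For a continuous step input, C/C₀ ≈ ½·erfc((x−vt)/(2√(Dt))).
vt = 0.112 × 194 = 21.728 m and 2√(Dt) = 2√(0.0119 × 194) = 3.039 m.
Argument (x−vt)/(2√(Dt)) = (23.8 − 21.728)/3.039 = 0.6818; ½·erfc(0.6818) = 0.1675.
C = 238 × 0.1675 = 39.9 mg/L.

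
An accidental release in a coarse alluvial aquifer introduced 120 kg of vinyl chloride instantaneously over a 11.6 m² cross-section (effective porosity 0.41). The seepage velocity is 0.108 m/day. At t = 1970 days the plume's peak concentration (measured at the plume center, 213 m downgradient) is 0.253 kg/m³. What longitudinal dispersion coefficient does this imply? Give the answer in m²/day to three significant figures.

At the plume center C_max = M/(n_e·A·√(4πDt)), so D = M²/(4πt·(n_e·A·C_max)²).
n_e·A·C_max = 0.41 × 11.6 × 0.253 = 1.203 kg/m.
D = 120²/(4π × 1970 × 1.203²) = 0.402 m²/day.

0.402 m²/day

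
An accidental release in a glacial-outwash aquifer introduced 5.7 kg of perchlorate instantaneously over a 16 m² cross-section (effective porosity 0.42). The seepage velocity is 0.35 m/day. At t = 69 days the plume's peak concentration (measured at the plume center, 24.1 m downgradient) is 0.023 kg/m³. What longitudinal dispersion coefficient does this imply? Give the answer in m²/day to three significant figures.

At the plume center C_max = M/(n_e·A·√(4πDt)), so D = M²/(4πt·(n_e·A·C_max)²).
n_e·A·C_max = 0.42 × 16 × 0.023 = 0.1546 kg/m.
D = 5.7²/(4π × 69 × 0.1546²) = 1.57 m²/day.

1.57 m²/day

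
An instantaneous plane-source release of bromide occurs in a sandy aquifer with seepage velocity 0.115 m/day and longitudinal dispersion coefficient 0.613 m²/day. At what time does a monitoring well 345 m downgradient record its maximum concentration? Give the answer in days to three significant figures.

2950 days

For the 1D instantaneous-source solution, setting ∂C/∂t = 0 at fixed x gives v²t² + 2Dt − x² = 0, so t = (√(D² + v²x²) − D)/v².
√(D² + v²x²) = √(0.613² + 0.115² × 345²) = 39.68; v² = 0.013225.
t = (39.68 − 0.613)/0.013225 = 2950 days (vs. the pure-advection estimate x/v = 3000 d).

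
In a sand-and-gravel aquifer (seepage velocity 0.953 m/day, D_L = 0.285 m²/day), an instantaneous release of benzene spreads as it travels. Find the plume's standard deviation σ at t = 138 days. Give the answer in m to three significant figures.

8.87 m

Dispersive spreading gives a Gaussian with σ² = 2Dt; advection only shifts the center.
σ = √(2 × 0.285 × 138) = 8.87 m.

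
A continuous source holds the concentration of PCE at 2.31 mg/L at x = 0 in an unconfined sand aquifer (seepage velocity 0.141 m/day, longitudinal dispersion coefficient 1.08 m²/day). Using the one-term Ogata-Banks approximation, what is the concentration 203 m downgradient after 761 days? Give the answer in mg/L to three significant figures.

For a continuous step input, C/C₀ ≈ ½·erfc((x−vt)/(2√(Dt))).
vt = 0.141 × 761 = 107.301 m and 2√(Dt) = 2√(1.08 × 761) = 57.34 m.
Argument (x−vt)/(2√(Dt)) = (203 − 107.301)/57.34 = 1.669; ½·erfc(1.669) = 0.009130.
C = 2.31 × 0.009130 = 0.0211 mg/L.

0.0211 mg/L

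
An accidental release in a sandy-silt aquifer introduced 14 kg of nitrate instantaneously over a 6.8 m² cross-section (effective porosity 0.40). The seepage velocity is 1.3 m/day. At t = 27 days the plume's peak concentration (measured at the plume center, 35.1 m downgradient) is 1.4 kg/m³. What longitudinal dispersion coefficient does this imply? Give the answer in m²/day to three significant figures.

At the plume center C_max = M/(n_e·A·√(4πDt)), so D = M²/(4πt·(n_e·A·C_max)²).
n_e·A·C_max = 0.40 × 6.8 × 1.4 = 3.808 kg/m.
D = 14²/(4π × 27 × 3.808²) = 0.0398 m²/day.

0.0398 m²/day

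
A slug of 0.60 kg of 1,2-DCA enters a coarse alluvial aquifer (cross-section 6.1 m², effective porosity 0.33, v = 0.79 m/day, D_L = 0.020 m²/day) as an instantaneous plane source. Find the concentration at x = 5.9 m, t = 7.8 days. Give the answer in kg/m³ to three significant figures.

0.191 kg/m³

For an instantaneous plane source, C(x,t) = M/(n_e·A·√(4πDt)) · exp(−(x−vt)²/(4Dt)), with n_e·A the pore (flow) area.
Plume center vt = 0.79 × 7.8 = 6.162 m, so the well at 5.9 m is 0.262 m upgradient of the peak.
√(4πDt) = 1.400 m, giving peak height M/(n_e·A·√(4πDt)) = 0.60/(0.33 × 6.1 × 1.400) = 0.2129 kg/m³.
(x−vt)²/(4Dt) = (-0.262)²/(4 × 0.020 × 7.8) = 0.1100; exp(−0.1100) = 0.8958.
C = 0.2129 × 0.8958 = 0.191 kg/m³.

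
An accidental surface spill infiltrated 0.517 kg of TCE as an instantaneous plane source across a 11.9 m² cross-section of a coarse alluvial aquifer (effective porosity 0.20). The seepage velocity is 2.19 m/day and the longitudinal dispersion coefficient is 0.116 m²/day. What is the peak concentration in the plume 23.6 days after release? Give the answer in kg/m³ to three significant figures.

The peak of an instantaneous 1D plume sits at x = vt; there the Gaussian factor is 1 and C_max = M/(n_e·A·√(4πDt)), where n_e·A is the pore area the mass is dissolved in.
√(4πDt) = √(4π × 0.116 × 23.6) = 5.865 m, so C_max = 0.517/(0.20 × 11.9 × 5.865) = 0.0370 kg/m³.

0.0370 kg/m³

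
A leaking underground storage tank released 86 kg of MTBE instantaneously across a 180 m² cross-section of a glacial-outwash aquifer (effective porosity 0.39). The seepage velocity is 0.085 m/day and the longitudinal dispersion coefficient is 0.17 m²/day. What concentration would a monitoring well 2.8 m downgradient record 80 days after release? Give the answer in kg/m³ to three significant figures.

0.0698 kg/m³

For an instantaneous plane source, C(x,t) = M/(n_e·A·√(4πDt)) · exp(−(x−vt)²/(4Dt)), with n_e·A the pore (flow) area.
Plume center vt = 0.085 × 80 = 6.8 m, so the well at 2.8 m is 4 m upgradient of the peak.
√(4πDt) = 13.07 m, giving peak height M/(n_e·A·√(4πDt)) = 86/(0.39 × 180 × 13.07) = 0.09373 kg/m³.
(x−vt)²/(4Dt) = (-4)²/(4 × 0.17 × 80) = 0.2941; exp(−0.2941) = 0.7452.
C = 0.09373 × 0.7452 = 0.0698 kg/m³.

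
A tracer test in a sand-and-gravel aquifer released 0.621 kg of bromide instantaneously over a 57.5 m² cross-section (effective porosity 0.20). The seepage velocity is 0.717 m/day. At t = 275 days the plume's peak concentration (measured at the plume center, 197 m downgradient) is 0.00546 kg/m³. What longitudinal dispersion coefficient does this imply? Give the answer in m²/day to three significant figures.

At the plume center C_max = M/(n_e·A·√(4πDt)), so D = M²/(4πt·(n_e·A·C_max)²).
n_e·A·C_max = 0.20 × 57.5 × 0.00546 = 0.06279 kg/m.
D = 0.621²/(4π × 275 × 0.06279²) = 0.0283 m²/day.

0.0283 m²/day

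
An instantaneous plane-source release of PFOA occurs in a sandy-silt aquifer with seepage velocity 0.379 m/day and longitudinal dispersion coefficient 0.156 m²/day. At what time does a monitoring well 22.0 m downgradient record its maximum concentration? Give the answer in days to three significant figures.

57.0 days

For the 1D instantaneous-source solution, setting ∂C/∂t = 0 at fixed x gives v²t² + 2Dt − x² = 0, so t = (√(D² + v²x²) − D)/v².
√(D² + v²x²) = √(0.156² + 0.379² × 22.0²) = 8.339; v² = 0.143641.
t = (8.339 − 0.156)/0.143641 = 57.0 days (vs. the pure-advection estimate x/v = 58.0 d).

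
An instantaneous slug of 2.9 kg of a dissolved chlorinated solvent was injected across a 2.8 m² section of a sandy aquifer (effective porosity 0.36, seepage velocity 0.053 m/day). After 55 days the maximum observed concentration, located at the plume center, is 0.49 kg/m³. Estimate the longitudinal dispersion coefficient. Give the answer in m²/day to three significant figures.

0.0499 m²/day

At the plume center C_max = M/(n_e·A·√(4πDt)), so D = M²/(4πt·(n_e·A·C_max)²).
n_e·A·C_max = 0.36 × 2.8 × 0.49 = 0.4939 kg/m.
D = 2.9²/(4π × 55 × 0.4939²) = 0.0499 m²/day.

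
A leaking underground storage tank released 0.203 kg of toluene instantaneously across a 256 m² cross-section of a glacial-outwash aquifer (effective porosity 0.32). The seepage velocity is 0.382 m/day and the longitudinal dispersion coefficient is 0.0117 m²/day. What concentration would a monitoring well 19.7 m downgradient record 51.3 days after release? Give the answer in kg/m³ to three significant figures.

0.000898 kg/m³

For an instantaneous plane source, C(x,t) = M/(n_e·A·√(4πDt)) · exp(−(x−vt)²/(4Dt)), with n_e·A the pore (flow) area.
Plume center vt = 0.382 × 51.3 = 19.5966 m, so the well at 19.7 m is 0.1034 m downgradient of the peak.
√(4πDt) = 2.746 m, giving peak height M/(n_e·A·√(4πDt)) = 0.203/(0.32 × 256 × 2.746) = 0.0009024 kg/m³.
(x−vt)²/(4Dt) = (0.1034)²/(4 × 0.0117 × 51.3) = 0.004453; exp(−0.004453) = 0.9956.
C = 0.0009024 × 0.9956 = 0.000898 kg/m³.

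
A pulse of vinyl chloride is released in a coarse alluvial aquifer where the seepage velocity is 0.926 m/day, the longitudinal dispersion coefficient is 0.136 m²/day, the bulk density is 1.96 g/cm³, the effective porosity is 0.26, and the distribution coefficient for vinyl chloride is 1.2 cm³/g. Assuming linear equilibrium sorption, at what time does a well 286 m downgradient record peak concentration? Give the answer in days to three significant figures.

Retardation factor R = 1 + ρ_b·K_d/n = 1 + 1.96 × 1.2/0.26 = 10.05.
Sorption retards both mechanisms: v_R = v/R = 0.09214 m/day, D_R = D/R = 0.01353 m²/day.
Peak time from v_R²t² + 2D_R t − x² = 0: t = (√(D_R² + v_R²x²) − D_R)/v_R².
√(D_R² + v_R²x²) = √(0.01353² + 0.09214² × 286²) = 26.35; v_R² = 0.008490.
t = (26.35 − 0.01353)/0.008490 = 3100 days.

3100 days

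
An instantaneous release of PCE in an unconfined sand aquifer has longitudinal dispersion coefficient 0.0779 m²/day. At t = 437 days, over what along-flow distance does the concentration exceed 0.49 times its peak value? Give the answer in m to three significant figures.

19.7 m

The plume is Gaussian with σ = √(2Dt) = √(2 × 0.0779 × 437) = 8.251 m.
C/C_peak = exp(−Δx²/(2σ²)) = 0.49 ⇒ Δx = σ·√(−2 ln 0.49) = 8.251 × 1.194 = 9.852 m.
Width = 2Δx = 19.7 m.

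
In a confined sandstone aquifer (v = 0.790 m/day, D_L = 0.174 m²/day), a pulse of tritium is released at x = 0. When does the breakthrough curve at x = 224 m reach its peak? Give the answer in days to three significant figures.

For the 1D instantaneous-source solution, setting ∂C/∂t = 0 at fixed x gives v²t² + 2Dt − x² = 0, so t = (√(D² + v²x²) − D)/v².
√(D² + v²x²) = √(0.174² + 0.790² × 224²) = 177.0; v² = 0.6241.
t = (177.0 − 0.174)/0.6241 = 283 days (vs. the pure-advection estimate x/v = 284 d).

283 days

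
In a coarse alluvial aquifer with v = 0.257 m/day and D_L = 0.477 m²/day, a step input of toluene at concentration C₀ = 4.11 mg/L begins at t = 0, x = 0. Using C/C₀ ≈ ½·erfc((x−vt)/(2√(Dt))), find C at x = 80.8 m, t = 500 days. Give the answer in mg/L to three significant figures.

For a continuous step input, C/C₀ ≈ ½·erfc((x−vt)/(2√(Dt))).
vt = 0.257 × 500 = 128.5 m and 2√(Dt) = 2√(0.477 × 500) = 30.89 m.
Argument (x−vt)/(2√(Dt)) = (80.8 − 128.5)/30.89 = -1.544; ½·erfc(-1.544) = 0.9855.
C = 4.11 × 0.9855 = 4.05 mg/L.

4.05 mg/L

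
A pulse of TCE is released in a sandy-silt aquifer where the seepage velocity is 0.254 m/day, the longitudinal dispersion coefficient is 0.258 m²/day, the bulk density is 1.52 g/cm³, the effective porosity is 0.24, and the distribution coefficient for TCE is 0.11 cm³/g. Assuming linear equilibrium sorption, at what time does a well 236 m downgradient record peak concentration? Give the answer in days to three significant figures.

1570 days

Retardation factor R = 1 + ρ_b·K_d/n = 1 + 1.52 × 0.11/0.24 = 1.697.
Sorption retards both mechanisms: v_R = v/R = 0.1497 m/day, D_R = D/R = 0.1520 m²/day.
Peak time from v_R²t² + 2D_R t − x² = 0: t = (√(D_R² + v_R²x²) − D_R)/v_R².
√(D_R² + v_R²x²) = √(0.1520² + 0.1497² × 236²) = 35.33; v_R² = 0.02241.
t = (35.33 − 0.1520)/0.02241 = 1570 days.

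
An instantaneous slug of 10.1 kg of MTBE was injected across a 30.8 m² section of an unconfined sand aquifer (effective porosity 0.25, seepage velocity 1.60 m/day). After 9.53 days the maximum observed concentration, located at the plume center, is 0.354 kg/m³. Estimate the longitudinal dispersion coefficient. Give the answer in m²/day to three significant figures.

0.115 m²/day

At the plume center C_max = M/(n_e·A·√(4πDt)), so D = M²/(4πt·(n_e·A·C_max)²).
n_e·A·C_max = 0.25 × 30.8 × 0.354 = 2.726 kg/m.
D = 10.1²/(4π × 9.53 × 2.726²) = 0.115 m²/day.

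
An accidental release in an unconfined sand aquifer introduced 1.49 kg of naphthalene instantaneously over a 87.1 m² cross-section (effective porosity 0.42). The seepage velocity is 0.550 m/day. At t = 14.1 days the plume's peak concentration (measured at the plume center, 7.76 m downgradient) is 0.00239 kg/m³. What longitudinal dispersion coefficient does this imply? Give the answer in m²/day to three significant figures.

1.64 m²/day

At the plume center C_max = M/(n_e·A·√(4πDt)), so D = M²/(4πt·(n_e·A·C_max)²).
n_e·A·C_max = 0.42 × 87.1 × 0.00239 = 0.08743 kg/m.
D = 1.49²/(4π × 14.1 × 0.08743²) = 1.64 m²/day.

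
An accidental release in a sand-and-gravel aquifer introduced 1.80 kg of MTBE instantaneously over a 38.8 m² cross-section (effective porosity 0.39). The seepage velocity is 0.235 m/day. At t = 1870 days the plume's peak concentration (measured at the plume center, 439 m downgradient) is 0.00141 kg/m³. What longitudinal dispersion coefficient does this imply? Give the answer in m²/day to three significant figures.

0.303 m²/day

At the plume center C_max = M/(n_e·A·√(4πDt)), so D = M²/(4πt·(n_e·A·C_max)²).
n_e·A·C_max = 0.39 × 38.8 × 0.00141 = 0.02134 kg/m.
D = 1.80²/(4π × 1870 × 0.02134²) = 0.303 m²/day.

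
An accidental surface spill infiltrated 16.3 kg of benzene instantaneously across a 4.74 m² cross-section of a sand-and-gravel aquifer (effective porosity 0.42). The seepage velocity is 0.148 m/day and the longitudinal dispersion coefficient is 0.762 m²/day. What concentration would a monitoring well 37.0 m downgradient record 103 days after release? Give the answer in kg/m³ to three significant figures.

0.0577 kg/m³

For an instantaneous plane source, C(x,t) = M/(n_e·A·√(4πDt)) · exp(−(x−vt)²/(4Dt)), with n_e·A the pore (flow) area.
Plume center vt = 0.148 × 103 = 15.244 m, so the well at 37.0 m is 21.756 m downgradient of the peak.
√(4πDt) = 31.41 m, giving peak height M/(n_e·A·√(4πDt)) = 16.3/(0.42 × 4.74 × 31.41) = 0.2607 kg/m³.
(x−vt)²/(4Dt) = (21.756)²/(4 × 0.762 × 103) = 1.508; exp(−1.508) = 0.2214.
C = 0.2607 × 0.2214 = 0.0577 kg/m³.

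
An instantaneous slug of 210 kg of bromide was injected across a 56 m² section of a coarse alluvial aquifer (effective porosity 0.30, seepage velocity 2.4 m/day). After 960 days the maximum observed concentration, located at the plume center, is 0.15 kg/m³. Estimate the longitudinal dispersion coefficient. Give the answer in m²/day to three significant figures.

At the plume center C_max = M/(n_e·A·√(4πDt)), so D = M²/(4πt·(n_e·A·C_max)²).
n_e·A·C_max = 0.30 × 56 × 0.15 = 2.520 kg/m.
D = 210²/(4π × 960 × 2.520²) = 0.576 m²/day.

0.576 m²/day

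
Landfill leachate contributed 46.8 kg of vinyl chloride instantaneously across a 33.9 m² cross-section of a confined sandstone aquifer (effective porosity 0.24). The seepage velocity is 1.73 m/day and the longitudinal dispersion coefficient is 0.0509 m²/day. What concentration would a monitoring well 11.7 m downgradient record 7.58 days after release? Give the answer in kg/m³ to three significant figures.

0.716 kg/m³

For an instantaneous plane source, C(x,t) = M/(n_e·A·√(4πDt)) · exp(−(x−vt)²/(4Dt)), with n_e·A the pore (flow) area.
Plume center vt = 1.73 × 7.58 = 13.1134 m, so the well at 11.7 m is 1.4134 m upgradient of the peak.
√(4πDt) = 2.202 m, giving peak height M/(n_e·A·√(4πDt)) = 46.8/(0.24 × 33.9 × 2.202) = 2.612 kg/m³.
(x−vt)²/(4Dt) = (-1.4134)²/(4 × 0.0509 × 7.58) = 1.294; exp(−1.294) = 0.2742.
C = 2.612 × 0.2742 = 0.716 kg/m³.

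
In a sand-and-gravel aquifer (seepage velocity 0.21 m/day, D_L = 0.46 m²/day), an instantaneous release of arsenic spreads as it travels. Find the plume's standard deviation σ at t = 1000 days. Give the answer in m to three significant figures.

30.3 m

Dispersive spreading gives a Gaussian with σ² = 2Dt; advection only shifts the center.
σ = √(2 × 0.46 × 1000) = 30.3 m.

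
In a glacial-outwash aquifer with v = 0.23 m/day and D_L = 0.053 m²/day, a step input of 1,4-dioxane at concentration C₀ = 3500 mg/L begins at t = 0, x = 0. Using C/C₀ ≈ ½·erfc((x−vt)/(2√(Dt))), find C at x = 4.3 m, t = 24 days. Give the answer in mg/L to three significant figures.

For a continuous step input, C/C₀ ≈ ½·erfc((x−vt)/(2√(Dt))).
vt = 0.23 × 24 = 5.52 m and 2√(Dt) = 2√(0.053 × 24) = 2.256 m.
Argument (x−vt)/(2√(Dt)) = (4.3 − 5.52)/2.256 = -0.5408; ½·erfc(-0.5408) = 0.7778.
C = 3500 × 0.7778 = 2720 mg/L.

2720 mg/L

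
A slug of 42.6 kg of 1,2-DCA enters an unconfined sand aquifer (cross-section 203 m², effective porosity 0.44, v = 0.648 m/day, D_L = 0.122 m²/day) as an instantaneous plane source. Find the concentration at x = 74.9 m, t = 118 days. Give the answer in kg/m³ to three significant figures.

For an instantaneous plane source, C(x,t) = M/(n_e·A·√(4πDt)) · exp(−(x−vt)²/(4Dt)), with n_e·A the pore (flow) area.
Plume center vt = 0.648 × 118 = 76.464 m, so the well at 74.9 m is 1.564 m upgradient of the peak.
√(4πDt) = 13.45 m, giving peak height M/(n_e·A·√(4πDt)) = 42.6/(0.44 × 203 × 13.45) = 0.03546 kg/m³.
(x−vt)²/(4Dt) = (-1.564)²/(4 × 0.122 × 118) = 0.04248; exp(−0.04248) = 0.9584.
C = 0.03546 × 0.9584 = 0.0340 kg/m³.

0.0340 kg/m³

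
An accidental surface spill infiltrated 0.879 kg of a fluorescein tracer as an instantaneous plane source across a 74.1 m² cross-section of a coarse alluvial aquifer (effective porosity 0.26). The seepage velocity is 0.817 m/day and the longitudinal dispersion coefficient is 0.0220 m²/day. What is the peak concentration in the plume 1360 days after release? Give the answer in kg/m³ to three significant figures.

The peak of an instantaneous 1D plume sits at x = vt; there the Gaussian factor is 1 and C_max = M/(n_e·A·√(4πDt)), where n_e·A is the pore area the mass is dissolved in.
√(4πDt) = √(4π × 0.0220 × 1360) = 19.39 m, so C_max = 0.879/(0.26 × 74.1 × 19.39) = 0.00235 kg/m³.

0.00235 kg/m³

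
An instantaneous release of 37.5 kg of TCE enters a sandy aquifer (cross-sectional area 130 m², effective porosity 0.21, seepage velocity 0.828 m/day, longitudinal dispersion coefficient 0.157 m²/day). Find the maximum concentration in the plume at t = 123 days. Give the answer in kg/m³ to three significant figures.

0.0882 kg/m³

The peak of an instantaneous 1D plume sits at x = vt; there the Gaussian factor is 1 and C_max = M/(n_e·A·√(4πDt)), where n_e·A is the pore area the mass is dissolved in.
√(4πDt) = √(4π × 0.157 × 123) = 15.58 m, so C_max = 37.5/(0.21 × 130 × 15.58) = 0.0882 kg/m³.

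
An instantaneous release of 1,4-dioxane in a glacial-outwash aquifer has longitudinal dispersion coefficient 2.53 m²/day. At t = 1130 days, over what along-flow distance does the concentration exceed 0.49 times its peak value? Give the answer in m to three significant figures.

The plume is Gaussian with σ = √(2Dt) = √(2 × 2.53 × 1130) = 75.62 m.
C/C_peak = exp(−Δx²/(2σ²)) = 0.49 ⇒ Δx = σ·√(−2 ln 0.49) = 75.62 × 1.194 = 90.29 m.
Width = 2Δx = 181 m.

181 m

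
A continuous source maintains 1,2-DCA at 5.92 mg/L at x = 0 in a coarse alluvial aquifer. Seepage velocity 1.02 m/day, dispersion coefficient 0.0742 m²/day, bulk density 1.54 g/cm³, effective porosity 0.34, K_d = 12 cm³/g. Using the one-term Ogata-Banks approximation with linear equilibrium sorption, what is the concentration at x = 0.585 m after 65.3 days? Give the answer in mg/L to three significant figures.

5.51 mg/L

Retardation factor R = 1 + ρ_b·K_d/n = 1 + 1.54 × 12/0.34 = 55.35.
Sorption retards both mechanisms: v_R = v/R = 0.01843 m/day, D_R = D/R = 0.001341 m²/day.
v_R·t = 0.01843 × 65.3 = 1.203479 m; 2√(D_R t) = 0.5918 m; argument = (0.585 − 1.203479)/0.5918 = -1.045.
C = C₀ × ½·erfc(-1.045) = 5.92 × 0.9303 = 5.51 mg/L.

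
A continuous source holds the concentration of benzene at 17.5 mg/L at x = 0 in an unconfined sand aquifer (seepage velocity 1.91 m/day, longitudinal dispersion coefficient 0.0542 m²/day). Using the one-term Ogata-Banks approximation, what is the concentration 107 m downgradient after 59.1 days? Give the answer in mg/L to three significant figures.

17.3 mg/L

For a continuous step input, C/C₀ ≈ ½·erfc((x−vt)/(2√(Dt))).
vt = 1.91 × 59.1 = 112.881 m and 2√(Dt) = 2√(0.0542 × 59.1) = 3.580 m.
Argument (x−vt)/(2√(Dt)) = (107 − 112.881)/3.580 = -1.643; ½·erfc(-1.643) = 0.9899.
C = 17.5 × 0.9899 = 17.3 mg/L.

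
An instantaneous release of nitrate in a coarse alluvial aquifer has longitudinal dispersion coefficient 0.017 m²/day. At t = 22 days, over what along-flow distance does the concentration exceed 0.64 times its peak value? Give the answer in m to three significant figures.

The plume is Gaussian with σ = √(2Dt) = √(2 × 0.017 × 22) = 0.8649 m.
C/C_peak = exp(−Δx²/(2σ²)) = 0.64 ⇒ Δx = σ·√(−2 ln 0.64) = 0.8649 × 0.9448 = 0.8172 m.
Width = 2Δx = 1.63 m.

1.63 m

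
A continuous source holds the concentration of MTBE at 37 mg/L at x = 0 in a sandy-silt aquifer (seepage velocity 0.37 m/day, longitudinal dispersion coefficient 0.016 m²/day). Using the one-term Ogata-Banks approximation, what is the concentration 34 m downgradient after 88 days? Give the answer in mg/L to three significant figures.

7.23 mg/L

For a continuous step input, C/C₀ ≈ ½·erfc((x−vt)/(2√(Dt))).
vt = 0.37 × 88 = 32.56 m and 2√(Dt) = 2√(0.016 × 88) = 2.373 m.
Argument (x−vt)/(2√(Dt)) = (34 − 32.56)/2.373 = 0.6068; ½·erfc(0.6068) = 0.1954.
C = 37 × 0.1954 = 7.23 mg/L.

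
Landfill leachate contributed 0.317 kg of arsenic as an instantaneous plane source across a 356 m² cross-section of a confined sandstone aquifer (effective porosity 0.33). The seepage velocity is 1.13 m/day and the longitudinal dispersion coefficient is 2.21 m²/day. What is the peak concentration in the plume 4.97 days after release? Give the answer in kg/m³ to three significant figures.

The peak of an instantaneous 1D plume sits at x = vt; there the Gaussian factor is 1 and C_max = M/(n_e·A·√(4πDt)), where n_e·A is the pore area the mass is dissolved in.
√(4πDt) = √(4π × 2.21 × 4.97) = 11.75 m, so C_max = 0.317/(0.33 × 356 × 11.75) = 0.000230 kg/m³.

0.000230 kg/m³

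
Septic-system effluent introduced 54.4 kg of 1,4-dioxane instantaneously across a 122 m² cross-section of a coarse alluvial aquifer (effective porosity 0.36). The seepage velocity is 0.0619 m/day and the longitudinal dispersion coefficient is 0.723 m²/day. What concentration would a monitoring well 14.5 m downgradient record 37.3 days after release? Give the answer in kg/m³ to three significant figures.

0.0170 kg/m³

For an instantaneous plane source, C(x,t) = M/(n_e·A·√(4πDt)) · exp(−(x−vt)²/(4Dt)), with n_e·A the pore (flow) area.
Plume center vt = 0.0619 × 37.3 = 2.30887 m, so the well at 14.5 m is 12.19113 m downgradient of the peak.
√(4πDt) = 18.41 m, giving peak height M/(n_e·A·√(4πDt)) = 54.4/(0.36 × 122 × 18.41) = 0.06728 kg/m³.
(x−vt)²/(4Dt) = (12.19113)²/(4 × 0.723 × 37.3) = 1.378; exp(−1.378) = 0.2521.
C = 0.06728 × 0.2521 = 0.0170 kg/m³.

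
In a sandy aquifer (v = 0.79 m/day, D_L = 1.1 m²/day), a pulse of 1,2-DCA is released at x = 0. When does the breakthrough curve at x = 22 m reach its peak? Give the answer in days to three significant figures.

For the 1D instantaneous-source solution, setting ∂C/∂t = 0 at fixed x gives v²t² + 2Dt − x² = 0, so t = (√(D² + v²x²) − D)/v².
√(D² + v²x²) = √(1.1² + 0.79² × 22²) = 17.41; v² = 0.6241.
t = (17.41 − 1.1)/0.6241 = 26.1 days (vs. the pure-advection estimate x/v = 27.8 d).

26.1 days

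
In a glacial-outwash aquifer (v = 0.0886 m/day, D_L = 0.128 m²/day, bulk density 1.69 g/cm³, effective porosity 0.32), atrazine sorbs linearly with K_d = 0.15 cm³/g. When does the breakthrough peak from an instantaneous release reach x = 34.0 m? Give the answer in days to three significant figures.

659 days

Retardation factor R = 1 + ρ_b·K_d/n = 1 + 1.69 × 0.15/0.32 = 1.792.
Sorption retards both mechanisms: v_R = v/R = 0.04944 m/day, D_R = D/R = 0.07143 m²/day.
Peak time from v_R²t² + 2D_R t − x² = 0: t = (√(D_R² + v_R²x²) − D_R)/v_R².
√(D_R² + v_R²x²) = √(0.07143² + 0.04944² × 34.0²) = 1.682; v_R² = 0.002444.
t = (1.682 − 0.07143)/0.002444 = 659 days.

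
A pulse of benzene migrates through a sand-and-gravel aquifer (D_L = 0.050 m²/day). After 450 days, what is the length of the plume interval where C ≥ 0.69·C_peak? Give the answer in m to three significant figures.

11.6 m

The plume is Gaussian with σ = √(2Dt) = √(2 × 0.050 × 450) = 6.708 m.
C/C_peak = exp(−Δx²/(2σ²)) = 0.69 ⇒ Δx = σ·√(−2 ln 0.69) = 6.708 × 0.8615 = 5.779 m.
Width = 2Δx = 11.6 m.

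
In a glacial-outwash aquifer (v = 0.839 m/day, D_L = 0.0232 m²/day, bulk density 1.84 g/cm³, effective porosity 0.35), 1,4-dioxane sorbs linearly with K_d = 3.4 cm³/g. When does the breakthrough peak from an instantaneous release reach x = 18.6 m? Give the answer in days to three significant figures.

418 days

Retardation factor R = 1 + ρ_b·K_d/n = 1 + 1.84 × 3.4/0.35 = 18.87.
Sorption retards both mechanisms: v_R = v/R = 0.04446 m/day, D_R = D/R = 0.001229 m²/day.
Peak time from v_R²t² + 2D_R t − x² = 0: t = (√(D_R² + v_R²x²) − D_R)/v_R².
√(D_R² + v_R²x²) = √(0.001229² + 0.04446² × 18.6²) = 0.8270; v_R² = 0.001977.
t = (0.8270 − 0.001229)/0.001977 = 418 days.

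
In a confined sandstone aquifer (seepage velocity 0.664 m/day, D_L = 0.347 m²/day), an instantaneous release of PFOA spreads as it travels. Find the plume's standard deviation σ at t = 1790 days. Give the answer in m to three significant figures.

Dispersive spreading gives a Gaussian with σ² = 2Dt; advection only shifts the center.
σ = √(2 × 0.347 × 1790) = 35.2 m.

35.2 m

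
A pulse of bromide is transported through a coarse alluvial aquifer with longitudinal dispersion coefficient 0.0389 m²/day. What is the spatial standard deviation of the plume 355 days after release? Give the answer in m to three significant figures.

5.26 m

Dispersive spreading gives a Gaussian with σ² = 2Dt; advection only shifts the center.
σ = √(2 × 0.0389 × 355) = 5.26 m.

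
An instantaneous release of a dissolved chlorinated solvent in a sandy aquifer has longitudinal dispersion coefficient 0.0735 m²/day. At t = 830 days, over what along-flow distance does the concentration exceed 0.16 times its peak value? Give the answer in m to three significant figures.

42.3 m

The plume is Gaussian with σ = √(2Dt) = √(2 × 0.0735 × 830) = 11.05 m.
C/C_peak = exp(−Δx²/(2σ²)) = 0.16 ⇒ Δx = σ·√(−2 ln 0.16) = 11.05 × 1.914 = 21.15 m.
Width = 2Δx = 42.3 m.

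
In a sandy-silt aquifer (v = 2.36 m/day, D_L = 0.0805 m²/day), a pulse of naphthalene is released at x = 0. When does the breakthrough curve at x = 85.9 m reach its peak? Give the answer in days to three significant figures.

36.4 days

For the 1D instantaneous-source solution, setting ∂C/∂t = 0 at fixed x gives v²t² + 2Dt − x² = 0, so t = (√(D² + v²x²) − D)/v².
√(D² + v²x²) = √(0.0805² + 2.36² × 85.9²) = 202.7; v² = 5.5696.
t = (202.7 − 0.0805)/5.5696 = 36.4 days (vs. the pure-advection estimate x/v = 36.4 d).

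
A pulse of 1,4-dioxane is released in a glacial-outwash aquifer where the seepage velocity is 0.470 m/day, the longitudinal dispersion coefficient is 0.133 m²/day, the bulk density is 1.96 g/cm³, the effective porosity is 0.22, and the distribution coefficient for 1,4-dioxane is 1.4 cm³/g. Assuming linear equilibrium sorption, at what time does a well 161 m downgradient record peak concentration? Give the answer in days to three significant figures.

4610 days

Retardation factor R = 1 + ρ_b·K_d/n = 1 + 1.96 × 1.4/0.22 = 13.47.
Sorption retards both mechanisms: v_R = v/R = 0.03489 m/day, D_R = D/R = 0.009874 m²/day.
Peak time from v_R²t² + 2D_R t − x² = 0: t = (√(D_R² + v_R²x²) − D_R)/v_R².
√(D_R² + v_R²x²) = √(0.009874² + 0.03489² × 161²) = 5.617; v_R² = 0.001217.
t = (5.617 − 0.009874)/0.001217 = 4610 days.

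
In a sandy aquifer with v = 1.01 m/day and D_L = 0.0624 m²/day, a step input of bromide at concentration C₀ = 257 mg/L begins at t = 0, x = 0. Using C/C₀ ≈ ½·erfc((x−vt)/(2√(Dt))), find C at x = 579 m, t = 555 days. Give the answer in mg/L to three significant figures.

For a continuous step input, C/C₀ ≈ ½·erfc((x−vt)/(2√(Dt))).
vt = 1.01 × 555 = 560.55 m and 2√(Dt) = 2√(0.0624 × 555) = 11.77 m.
Argument (x−vt)/(2√(Dt)) = (579 − 560.55)/11.77 = 1.568; ½·erfc(1.568) = 0.01329.
C = 257 × 0.01329 = 3.42 mg/L.

3.42 mg/L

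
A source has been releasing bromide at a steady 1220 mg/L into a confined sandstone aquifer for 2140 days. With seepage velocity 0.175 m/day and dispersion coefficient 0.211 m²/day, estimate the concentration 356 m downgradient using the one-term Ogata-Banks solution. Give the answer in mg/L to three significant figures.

892 mg/L

For a continuous step input, C/C₀ ≈ ½·erfc((x−vt)/(2√(Dt))).
vt = 0.175 × 2140 = 374.5 m and 2√(Dt) = 2√(0.211 × 2140) = 42.50 m.
Argument (x−vt)/(2√(Dt)) = (356 − 374.5)/42.50 = -0.4353; ½·erfc(-0.4353) = 0.7309.
C = 1220 × 0.7309 = 892 mg/L.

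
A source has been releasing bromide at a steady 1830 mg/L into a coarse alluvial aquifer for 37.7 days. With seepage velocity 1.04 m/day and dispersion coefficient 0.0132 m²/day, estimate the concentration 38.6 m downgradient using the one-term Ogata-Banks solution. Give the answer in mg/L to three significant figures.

1330 mg/L

For a continuous step input, C/C₀ ≈ ½·erfc((x−vt)/(2√(Dt))).
vt = 1.04 × 37.7 = 39.208 m and 2√(Dt) = 2√(0.0132 × 37.7) = 1.411 m.
Argument (x−vt)/(2√(Dt)) = (38.6 − 39.208)/1.411 = -0.4309; ½·erfc(-0.4309) = 0.7289.
C = 1830 × 0.7289 = 1330 mg/L.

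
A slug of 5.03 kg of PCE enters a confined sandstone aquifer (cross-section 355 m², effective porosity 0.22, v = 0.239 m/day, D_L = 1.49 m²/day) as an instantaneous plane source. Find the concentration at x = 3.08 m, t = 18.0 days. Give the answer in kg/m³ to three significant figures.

0.00346 kg/m³

For an instantaneous plane source, C(x,t) = M/(n_e·A·√(4πDt)) · exp(−(x−vt)²/(4Dt)), with n_e·A the pore (flow) area.
Plume center vt = 0.239 × 18.0 = 4.302 m, so the well at 3.08 m is 1.222 m upgradient of the peak.
√(4πDt) = 18.36 m, giving peak height M/(n_e·A·√(4πDt)) = 5.03/(0.22 × 355 × 18.36) = 0.003508 kg/m³.
(x−vt)²/(4Dt) = (-1.222)²/(4 × 1.49 × 18.0) = 0.01392; exp(−0.01392) = 0.9862.
C = 0.003508 × 0.9862 = 0.00346 kg/m³.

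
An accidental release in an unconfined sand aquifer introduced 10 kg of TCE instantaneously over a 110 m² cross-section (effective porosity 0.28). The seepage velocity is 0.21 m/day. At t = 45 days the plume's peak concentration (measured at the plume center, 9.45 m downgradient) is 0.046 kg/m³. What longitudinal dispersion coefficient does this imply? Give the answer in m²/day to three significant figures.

0.0881 m²/day

At the plume center C_max = M/(n_e·A·√(4πDt)), so D = M²/(4πt·(n_e·A·C_max)²).
n_e·A·C_max = 0.28 × 110 × 0.046 = 1.417 kg/m.
D = 10²/(4π × 45 × 1.417²) = 0.0881 m²/day.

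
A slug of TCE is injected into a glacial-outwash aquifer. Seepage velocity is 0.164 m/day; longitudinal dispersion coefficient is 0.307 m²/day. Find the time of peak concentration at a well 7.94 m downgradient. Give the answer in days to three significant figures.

38.3 days

For the 1D instantaneous-source solution, setting ∂C/∂t = 0 at fixed x gives v²t² + 2Dt − x² = 0, so t = (√(D² + v²x²) − D)/v².
√(D² + v²x²) = √(0.307² + 0.164² × 7.94²) = 1.338; v² = 0.026896.
t = (1.338 − 0.307)/0.026896 = 38.3 days (vs. the pure-advection estimate x/v = 48.4 d).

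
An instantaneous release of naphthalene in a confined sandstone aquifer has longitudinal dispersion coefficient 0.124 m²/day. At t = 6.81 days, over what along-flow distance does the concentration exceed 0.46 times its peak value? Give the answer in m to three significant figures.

The plume is Gaussian with σ = √(2Dt) = √(2 × 0.124 × 6.81) = 1.300 m.
C/C_peak = exp(−Δx²/(2σ²)) = 0.46 ⇒ Δx = σ·√(−2 ln 0.46) = 1.300 × 1.246 = 1.620 m.
Width = 2Δx = 3.24 m.

3.24 m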